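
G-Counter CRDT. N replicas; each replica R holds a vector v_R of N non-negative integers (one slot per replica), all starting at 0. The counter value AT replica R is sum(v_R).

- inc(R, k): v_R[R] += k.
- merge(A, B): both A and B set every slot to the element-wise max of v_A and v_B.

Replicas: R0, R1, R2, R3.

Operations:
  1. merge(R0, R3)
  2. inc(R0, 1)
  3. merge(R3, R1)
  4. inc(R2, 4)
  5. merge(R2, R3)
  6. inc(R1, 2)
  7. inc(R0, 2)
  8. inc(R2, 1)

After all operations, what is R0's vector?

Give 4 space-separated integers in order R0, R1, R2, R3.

Answer: 3 0 0 0

Derivation:
Op 1: merge R0<->R3 -> R0=(0,0,0,0) R3=(0,0,0,0)
Op 2: inc R0 by 1 -> R0=(1,0,0,0) value=1
Op 3: merge R3<->R1 -> R3=(0,0,0,0) R1=(0,0,0,0)
Op 4: inc R2 by 4 -> R2=(0,0,4,0) value=4
Op 5: merge R2<->R3 -> R2=(0,0,4,0) R3=(0,0,4,0)
Op 6: inc R1 by 2 -> R1=(0,2,0,0) value=2
Op 7: inc R0 by 2 -> R0=(3,0,0,0) value=3
Op 8: inc R2 by 1 -> R2=(0,0,5,0) value=5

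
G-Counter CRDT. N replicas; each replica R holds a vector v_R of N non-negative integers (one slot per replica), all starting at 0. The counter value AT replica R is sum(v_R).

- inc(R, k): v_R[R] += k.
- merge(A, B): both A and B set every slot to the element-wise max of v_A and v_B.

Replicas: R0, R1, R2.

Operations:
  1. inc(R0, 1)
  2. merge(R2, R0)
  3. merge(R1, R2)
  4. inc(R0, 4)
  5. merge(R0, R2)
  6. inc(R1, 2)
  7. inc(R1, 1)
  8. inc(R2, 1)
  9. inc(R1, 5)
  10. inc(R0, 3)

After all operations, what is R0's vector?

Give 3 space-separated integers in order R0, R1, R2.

Op 1: inc R0 by 1 -> R0=(1,0,0) value=1
Op 2: merge R2<->R0 -> R2=(1,0,0) R0=(1,0,0)
Op 3: merge R1<->R2 -> R1=(1,0,0) R2=(1,0,0)
Op 4: inc R0 by 4 -> R0=(5,0,0) value=5
Op 5: merge R0<->R2 -> R0=(5,0,0) R2=(5,0,0)
Op 6: inc R1 by 2 -> R1=(1,2,0) value=3
Op 7: inc R1 by 1 -> R1=(1,3,0) value=4
Op 8: inc R2 by 1 -> R2=(5,0,1) value=6
Op 9: inc R1 by 5 -> R1=(1,8,0) value=9
Op 10: inc R0 by 3 -> R0=(8,0,0) value=8

Answer: 8 0 0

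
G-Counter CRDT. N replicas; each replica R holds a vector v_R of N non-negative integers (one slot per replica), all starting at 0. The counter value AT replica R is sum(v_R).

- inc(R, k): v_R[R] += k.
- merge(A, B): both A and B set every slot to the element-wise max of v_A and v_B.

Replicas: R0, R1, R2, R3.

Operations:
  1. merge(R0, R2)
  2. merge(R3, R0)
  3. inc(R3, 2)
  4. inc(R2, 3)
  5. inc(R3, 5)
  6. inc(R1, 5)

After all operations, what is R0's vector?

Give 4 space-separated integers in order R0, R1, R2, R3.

Answer: 0 0 0 0

Derivation:
Op 1: merge R0<->R2 -> R0=(0,0,0,0) R2=(0,0,0,0)
Op 2: merge R3<->R0 -> R3=(0,0,0,0) R0=(0,0,0,0)
Op 3: inc R3 by 2 -> R3=(0,0,0,2) value=2
Op 4: inc R2 by 3 -> R2=(0,0,3,0) value=3
Op 5: inc R3 by 5 -> R3=(0,0,0,7) value=7
Op 6: inc R1 by 5 -> R1=(0,5,0,0) value=5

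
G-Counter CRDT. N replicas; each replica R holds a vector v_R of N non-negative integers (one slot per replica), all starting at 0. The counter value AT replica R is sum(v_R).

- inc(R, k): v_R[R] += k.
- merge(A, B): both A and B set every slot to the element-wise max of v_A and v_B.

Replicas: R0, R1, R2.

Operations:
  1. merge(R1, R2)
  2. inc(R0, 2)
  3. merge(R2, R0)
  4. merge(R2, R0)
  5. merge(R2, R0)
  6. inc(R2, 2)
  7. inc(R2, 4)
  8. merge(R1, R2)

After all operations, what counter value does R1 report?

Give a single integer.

Op 1: merge R1<->R2 -> R1=(0,0,0) R2=(0,0,0)
Op 2: inc R0 by 2 -> R0=(2,0,0) value=2
Op 3: merge R2<->R0 -> R2=(2,0,0) R0=(2,0,0)
Op 4: merge R2<->R0 -> R2=(2,0,0) R0=(2,0,0)
Op 5: merge R2<->R0 -> R2=(2,0,0) R0=(2,0,0)
Op 6: inc R2 by 2 -> R2=(2,0,2) value=4
Op 7: inc R2 by 4 -> R2=(2,0,6) value=8
Op 8: merge R1<->R2 -> R1=(2,0,6) R2=(2,0,6)

Answer: 8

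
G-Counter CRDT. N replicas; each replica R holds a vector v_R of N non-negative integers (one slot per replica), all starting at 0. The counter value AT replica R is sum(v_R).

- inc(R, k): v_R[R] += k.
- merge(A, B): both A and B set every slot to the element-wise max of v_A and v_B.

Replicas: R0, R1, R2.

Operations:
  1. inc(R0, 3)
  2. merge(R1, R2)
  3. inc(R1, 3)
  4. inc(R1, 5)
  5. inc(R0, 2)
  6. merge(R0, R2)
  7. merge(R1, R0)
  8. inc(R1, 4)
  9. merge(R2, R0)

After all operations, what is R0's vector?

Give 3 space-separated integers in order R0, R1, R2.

Op 1: inc R0 by 3 -> R0=(3,0,0) value=3
Op 2: merge R1<->R2 -> R1=(0,0,0) R2=(0,0,0)
Op 3: inc R1 by 3 -> R1=(0,3,0) value=3
Op 4: inc R1 by 5 -> R1=(0,8,0) value=8
Op 5: inc R0 by 2 -> R0=(5,0,0) value=5
Op 6: merge R0<->R2 -> R0=(5,0,0) R2=(5,0,0)
Op 7: merge R1<->R0 -> R1=(5,8,0) R0=(5,8,0)
Op 8: inc R1 by 4 -> R1=(5,12,0) value=17
Op 9: merge R2<->R0 -> R2=(5,8,0) R0=(5,8,0)

Answer: 5 8 0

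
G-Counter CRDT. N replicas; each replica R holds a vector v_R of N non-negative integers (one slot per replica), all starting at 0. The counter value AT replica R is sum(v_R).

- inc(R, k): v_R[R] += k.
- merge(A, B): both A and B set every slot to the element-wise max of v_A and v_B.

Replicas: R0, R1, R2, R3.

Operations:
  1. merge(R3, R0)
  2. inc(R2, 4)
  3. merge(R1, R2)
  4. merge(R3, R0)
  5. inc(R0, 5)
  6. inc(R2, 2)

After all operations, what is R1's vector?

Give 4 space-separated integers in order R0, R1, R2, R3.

Answer: 0 0 4 0

Derivation:
Op 1: merge R3<->R0 -> R3=(0,0,0,0) R0=(0,0,0,0)
Op 2: inc R2 by 4 -> R2=(0,0,4,0) value=4
Op 3: merge R1<->R2 -> R1=(0,0,4,0) R2=(0,0,4,0)
Op 4: merge R3<->R0 -> R3=(0,0,0,0) R0=(0,0,0,0)
Op 5: inc R0 by 5 -> R0=(5,0,0,0) value=5
Op 6: inc R2 by 2 -> R2=(0,0,6,0) value=6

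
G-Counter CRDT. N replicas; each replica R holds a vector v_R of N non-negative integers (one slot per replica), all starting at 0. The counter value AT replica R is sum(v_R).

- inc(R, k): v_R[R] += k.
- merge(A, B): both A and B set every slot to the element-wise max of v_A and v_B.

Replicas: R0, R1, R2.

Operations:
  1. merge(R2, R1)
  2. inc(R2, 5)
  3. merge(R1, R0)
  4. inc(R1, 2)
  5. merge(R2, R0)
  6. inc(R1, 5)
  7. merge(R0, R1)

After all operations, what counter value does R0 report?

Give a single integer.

Answer: 12

Derivation:
Op 1: merge R2<->R1 -> R2=(0,0,0) R1=(0,0,0)
Op 2: inc R2 by 5 -> R2=(0,0,5) value=5
Op 3: merge R1<->R0 -> R1=(0,0,0) R0=(0,0,0)
Op 4: inc R1 by 2 -> R1=(0,2,0) value=2
Op 5: merge R2<->R0 -> R2=(0,0,5) R0=(0,0,5)
Op 6: inc R1 by 5 -> R1=(0,7,0) value=7
Op 7: merge R0<->R1 -> R0=(0,7,5) R1=(0,7,5)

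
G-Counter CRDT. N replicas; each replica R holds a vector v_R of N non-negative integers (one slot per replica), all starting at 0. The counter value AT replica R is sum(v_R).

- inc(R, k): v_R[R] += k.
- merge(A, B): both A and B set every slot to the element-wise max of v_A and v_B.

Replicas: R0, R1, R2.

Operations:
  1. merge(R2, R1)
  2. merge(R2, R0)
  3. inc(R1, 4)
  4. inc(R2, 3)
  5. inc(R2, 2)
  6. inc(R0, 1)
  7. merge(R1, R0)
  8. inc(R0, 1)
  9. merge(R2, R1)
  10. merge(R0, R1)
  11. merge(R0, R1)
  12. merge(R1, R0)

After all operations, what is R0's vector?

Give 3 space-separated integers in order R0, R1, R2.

Answer: 2 4 5

Derivation:
Op 1: merge R2<->R1 -> R2=(0,0,0) R1=(0,0,0)
Op 2: merge R2<->R0 -> R2=(0,0,0) R0=(0,0,0)
Op 3: inc R1 by 4 -> R1=(0,4,0) value=4
Op 4: inc R2 by 3 -> R2=(0,0,3) value=3
Op 5: inc R2 by 2 -> R2=(0,0,5) value=5
Op 6: inc R0 by 1 -> R0=(1,0,0) value=1
Op 7: merge R1<->R0 -> R1=(1,4,0) R0=(1,4,0)
Op 8: inc R0 by 1 -> R0=(2,4,0) value=6
Op 9: merge R2<->R1 -> R2=(1,4,5) R1=(1,4,5)
Op 10: merge R0<->R1 -> R0=(2,4,5) R1=(2,4,5)
Op 11: merge R0<->R1 -> R0=(2,4,5) R1=(2,4,5)
Op 12: merge R1<->R0 -> R1=(2,4,5) R0=(2,4,5)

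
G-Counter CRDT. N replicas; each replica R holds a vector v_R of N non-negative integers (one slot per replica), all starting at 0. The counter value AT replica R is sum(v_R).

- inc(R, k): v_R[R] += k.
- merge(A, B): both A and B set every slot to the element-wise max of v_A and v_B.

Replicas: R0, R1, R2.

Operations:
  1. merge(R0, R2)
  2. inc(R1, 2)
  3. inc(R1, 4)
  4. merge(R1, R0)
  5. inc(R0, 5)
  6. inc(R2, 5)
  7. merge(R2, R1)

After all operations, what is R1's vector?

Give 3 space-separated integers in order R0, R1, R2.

Op 1: merge R0<->R2 -> R0=(0,0,0) R2=(0,0,0)
Op 2: inc R1 by 2 -> R1=(0,2,0) value=2
Op 3: inc R1 by 4 -> R1=(0,6,0) value=6
Op 4: merge R1<->R0 -> R1=(0,6,0) R0=(0,6,0)
Op 5: inc R0 by 5 -> R0=(5,6,0) value=11
Op 6: inc R2 by 5 -> R2=(0,0,5) value=5
Op 7: merge R2<->R1 -> R2=(0,6,5) R1=(0,6,5)

Answer: 0 6 5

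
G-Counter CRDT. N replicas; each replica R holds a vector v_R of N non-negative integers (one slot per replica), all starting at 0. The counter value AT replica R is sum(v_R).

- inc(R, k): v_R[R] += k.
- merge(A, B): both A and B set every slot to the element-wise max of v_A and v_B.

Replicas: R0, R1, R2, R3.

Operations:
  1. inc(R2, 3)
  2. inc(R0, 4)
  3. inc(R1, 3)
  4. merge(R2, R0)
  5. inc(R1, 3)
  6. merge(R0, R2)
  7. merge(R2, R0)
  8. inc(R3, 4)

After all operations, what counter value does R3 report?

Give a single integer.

Answer: 4

Derivation:
Op 1: inc R2 by 3 -> R2=(0,0,3,0) value=3
Op 2: inc R0 by 4 -> R0=(4,0,0,0) value=4
Op 3: inc R1 by 3 -> R1=(0,3,0,0) value=3
Op 4: merge R2<->R0 -> R2=(4,0,3,0) R0=(4,0,3,0)
Op 5: inc R1 by 3 -> R1=(0,6,0,0) value=6
Op 6: merge R0<->R2 -> R0=(4,0,3,0) R2=(4,0,3,0)
Op 7: merge R2<->R0 -> R2=(4,0,3,0) R0=(4,0,3,0)
Op 8: inc R3 by 4 -> R3=(0,0,0,4) value=4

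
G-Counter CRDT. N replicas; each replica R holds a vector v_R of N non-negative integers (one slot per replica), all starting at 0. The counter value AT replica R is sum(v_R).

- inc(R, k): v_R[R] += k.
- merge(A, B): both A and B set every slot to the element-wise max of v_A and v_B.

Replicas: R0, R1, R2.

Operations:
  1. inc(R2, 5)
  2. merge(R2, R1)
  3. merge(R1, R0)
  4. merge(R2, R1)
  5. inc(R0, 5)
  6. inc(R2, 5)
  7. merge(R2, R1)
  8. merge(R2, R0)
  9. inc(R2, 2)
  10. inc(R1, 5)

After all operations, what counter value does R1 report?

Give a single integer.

Op 1: inc R2 by 5 -> R2=(0,0,5) value=5
Op 2: merge R2<->R1 -> R2=(0,0,5) R1=(0,0,5)
Op 3: merge R1<->R0 -> R1=(0,0,5) R0=(0,0,5)
Op 4: merge R2<->R1 -> R2=(0,0,5) R1=(0,0,5)
Op 5: inc R0 by 5 -> R0=(5,0,5) value=10
Op 6: inc R2 by 5 -> R2=(0,0,10) value=10
Op 7: merge R2<->R1 -> R2=(0,0,10) R1=(0,0,10)
Op 8: merge R2<->R0 -> R2=(5,0,10) R0=(5,0,10)
Op 9: inc R2 by 2 -> R2=(5,0,12) value=17
Op 10: inc R1 by 5 -> R1=(0,5,10) value=15

Answer: 15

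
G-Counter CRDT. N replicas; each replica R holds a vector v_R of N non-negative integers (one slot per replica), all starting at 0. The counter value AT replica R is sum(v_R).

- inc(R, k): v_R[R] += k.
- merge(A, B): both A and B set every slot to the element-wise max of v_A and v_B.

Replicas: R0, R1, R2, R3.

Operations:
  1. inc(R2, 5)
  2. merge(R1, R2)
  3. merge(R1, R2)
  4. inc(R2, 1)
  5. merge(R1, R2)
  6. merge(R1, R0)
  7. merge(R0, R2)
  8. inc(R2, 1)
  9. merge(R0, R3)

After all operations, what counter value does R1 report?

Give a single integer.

Op 1: inc R2 by 5 -> R2=(0,0,5,0) value=5
Op 2: merge R1<->R2 -> R1=(0,0,5,0) R2=(0,0,5,0)
Op 3: merge R1<->R2 -> R1=(0,0,5,0) R2=(0,0,5,0)
Op 4: inc R2 by 1 -> R2=(0,0,6,0) value=6
Op 5: merge R1<->R2 -> R1=(0,0,6,0) R2=(0,0,6,0)
Op 6: merge R1<->R0 -> R1=(0,0,6,0) R0=(0,0,6,0)
Op 7: merge R0<->R2 -> R0=(0,0,6,0) R2=(0,0,6,0)
Op 8: inc R2 by 1 -> R2=(0,0,7,0) value=7
Op 9: merge R0<->R3 -> R0=(0,0,6,0) R3=(0,0,6,0)

Answer: 6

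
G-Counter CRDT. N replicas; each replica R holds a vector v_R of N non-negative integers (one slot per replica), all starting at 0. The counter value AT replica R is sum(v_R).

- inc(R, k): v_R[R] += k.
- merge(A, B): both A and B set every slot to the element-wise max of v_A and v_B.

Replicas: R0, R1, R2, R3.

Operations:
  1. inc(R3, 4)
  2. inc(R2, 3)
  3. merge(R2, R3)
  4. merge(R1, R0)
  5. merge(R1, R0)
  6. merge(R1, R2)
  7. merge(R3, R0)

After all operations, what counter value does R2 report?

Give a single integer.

Op 1: inc R3 by 4 -> R3=(0,0,0,4) value=4
Op 2: inc R2 by 3 -> R2=(0,0,3,0) value=3
Op 3: merge R2<->R3 -> R2=(0,0,3,4) R3=(0,0,3,4)
Op 4: merge R1<->R0 -> R1=(0,0,0,0) R0=(0,0,0,0)
Op 5: merge R1<->R0 -> R1=(0,0,0,0) R0=(0,0,0,0)
Op 6: merge R1<->R2 -> R1=(0,0,3,4) R2=(0,0,3,4)
Op 7: merge R3<->R0 -> R3=(0,0,3,4) R0=(0,0,3,4)

Answer: 7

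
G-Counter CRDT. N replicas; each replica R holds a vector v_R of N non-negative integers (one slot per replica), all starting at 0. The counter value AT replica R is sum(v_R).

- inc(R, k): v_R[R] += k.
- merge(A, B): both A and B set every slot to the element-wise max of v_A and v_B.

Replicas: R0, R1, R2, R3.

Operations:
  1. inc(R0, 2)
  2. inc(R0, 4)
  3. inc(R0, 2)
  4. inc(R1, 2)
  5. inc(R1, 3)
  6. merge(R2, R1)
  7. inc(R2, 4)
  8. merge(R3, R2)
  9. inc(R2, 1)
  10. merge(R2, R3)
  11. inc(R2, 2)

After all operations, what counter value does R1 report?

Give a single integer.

Op 1: inc R0 by 2 -> R0=(2,0,0,0) value=2
Op 2: inc R0 by 4 -> R0=(6,0,0,0) value=6
Op 3: inc R0 by 2 -> R0=(8,0,0,0) value=8
Op 4: inc R1 by 2 -> R1=(0,2,0,0) value=2
Op 5: inc R1 by 3 -> R1=(0,5,0,0) value=5
Op 6: merge R2<->R1 -> R2=(0,5,0,0) R1=(0,5,0,0)
Op 7: inc R2 by 4 -> R2=(0,5,4,0) value=9
Op 8: merge R3<->R2 -> R3=(0,5,4,0) R2=(0,5,4,0)
Op 9: inc R2 by 1 -> R2=(0,5,5,0) value=10
Op 10: merge R2<->R3 -> R2=(0,5,5,0) R3=(0,5,5,0)
Op 11: inc R2 by 2 -> R2=(0,5,7,0) value=12

Answer: 5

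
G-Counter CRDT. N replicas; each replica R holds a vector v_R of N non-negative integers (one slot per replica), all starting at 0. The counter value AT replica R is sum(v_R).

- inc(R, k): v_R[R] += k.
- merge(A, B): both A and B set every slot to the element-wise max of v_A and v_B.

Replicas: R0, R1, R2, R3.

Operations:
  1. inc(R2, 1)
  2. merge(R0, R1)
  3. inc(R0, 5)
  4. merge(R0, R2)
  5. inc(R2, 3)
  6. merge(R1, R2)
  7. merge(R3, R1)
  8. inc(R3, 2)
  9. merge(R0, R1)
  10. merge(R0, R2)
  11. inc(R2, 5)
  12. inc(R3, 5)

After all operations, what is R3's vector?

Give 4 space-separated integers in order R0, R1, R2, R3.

Answer: 5 0 4 7

Derivation:
Op 1: inc R2 by 1 -> R2=(0,0,1,0) value=1
Op 2: merge R0<->R1 -> R0=(0,0,0,0) R1=(0,0,0,0)
Op 3: inc R0 by 5 -> R0=(5,0,0,0) value=5
Op 4: merge R0<->R2 -> R0=(5,0,1,0) R2=(5,0,1,0)
Op 5: inc R2 by 3 -> R2=(5,0,4,0) value=9
Op 6: merge R1<->R2 -> R1=(5,0,4,0) R2=(5,0,4,0)
Op 7: merge R3<->R1 -> R3=(5,0,4,0) R1=(5,0,4,0)
Op 8: inc R3 by 2 -> R3=(5,0,4,2) value=11
Op 9: merge R0<->R1 -> R0=(5,0,4,0) R1=(5,0,4,0)
Op 10: merge R0<->R2 -> R0=(5,0,4,0) R2=(5,0,4,0)
Op 11: inc R2 by 5 -> R2=(5,0,9,0) value=14
Op 12: inc R3 by 5 -> R3=(5,0,4,7) value=16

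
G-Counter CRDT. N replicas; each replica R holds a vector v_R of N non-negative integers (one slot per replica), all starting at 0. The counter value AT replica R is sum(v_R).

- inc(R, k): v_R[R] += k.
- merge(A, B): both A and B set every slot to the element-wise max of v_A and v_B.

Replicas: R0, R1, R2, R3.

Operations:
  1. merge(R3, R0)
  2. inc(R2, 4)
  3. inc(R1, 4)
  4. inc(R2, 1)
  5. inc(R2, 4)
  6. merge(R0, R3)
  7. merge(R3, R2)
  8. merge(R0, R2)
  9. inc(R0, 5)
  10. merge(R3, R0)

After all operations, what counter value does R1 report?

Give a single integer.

Op 1: merge R3<->R0 -> R3=(0,0,0,0) R0=(0,0,0,0)
Op 2: inc R2 by 4 -> R2=(0,0,4,0) value=4
Op 3: inc R1 by 4 -> R1=(0,4,0,0) value=4
Op 4: inc R2 by 1 -> R2=(0,0,5,0) value=5
Op 5: inc R2 by 4 -> R2=(0,0,9,0) value=9
Op 6: merge R0<->R3 -> R0=(0,0,0,0) R3=(0,0,0,0)
Op 7: merge R3<->R2 -> R3=(0,0,9,0) R2=(0,0,9,0)
Op 8: merge R0<->R2 -> R0=(0,0,9,0) R2=(0,0,9,0)
Op 9: inc R0 by 5 -> R0=(5,0,9,0) value=14
Op 10: merge R3<->R0 -> R3=(5,0,9,0) R0=(5,0,9,0)

Answer: 4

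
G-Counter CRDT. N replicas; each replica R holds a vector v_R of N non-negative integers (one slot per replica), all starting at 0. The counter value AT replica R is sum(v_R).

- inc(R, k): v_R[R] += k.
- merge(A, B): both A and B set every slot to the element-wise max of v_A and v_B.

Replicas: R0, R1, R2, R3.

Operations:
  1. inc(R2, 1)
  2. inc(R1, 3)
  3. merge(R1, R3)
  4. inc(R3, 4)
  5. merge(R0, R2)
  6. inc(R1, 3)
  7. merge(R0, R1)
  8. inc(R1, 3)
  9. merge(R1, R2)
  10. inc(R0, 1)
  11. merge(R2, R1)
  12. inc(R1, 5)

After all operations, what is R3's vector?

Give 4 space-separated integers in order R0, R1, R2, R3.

Answer: 0 3 0 4

Derivation:
Op 1: inc R2 by 1 -> R2=(0,0,1,0) value=1
Op 2: inc R1 by 3 -> R1=(0,3,0,0) value=3
Op 3: merge R1<->R3 -> R1=(0,3,0,0) R3=(0,3,0,0)
Op 4: inc R3 by 4 -> R3=(0,3,0,4) value=7
Op 5: merge R0<->R2 -> R0=(0,0,1,0) R2=(0,0,1,0)
Op 6: inc R1 by 3 -> R1=(0,6,0,0) value=6
Op 7: merge R0<->R1 -> R0=(0,6,1,0) R1=(0,6,1,0)
Op 8: inc R1 by 3 -> R1=(0,9,1,0) value=10
Op 9: merge R1<->R2 -> R1=(0,9,1,0) R2=(0,9,1,0)
Op 10: inc R0 by 1 -> R0=(1,6,1,0) value=8
Op 11: merge R2<->R1 -> R2=(0,9,1,0) R1=(0,9,1,0)
Op 12: inc R1 by 5 -> R1=(0,14,1,0) value=15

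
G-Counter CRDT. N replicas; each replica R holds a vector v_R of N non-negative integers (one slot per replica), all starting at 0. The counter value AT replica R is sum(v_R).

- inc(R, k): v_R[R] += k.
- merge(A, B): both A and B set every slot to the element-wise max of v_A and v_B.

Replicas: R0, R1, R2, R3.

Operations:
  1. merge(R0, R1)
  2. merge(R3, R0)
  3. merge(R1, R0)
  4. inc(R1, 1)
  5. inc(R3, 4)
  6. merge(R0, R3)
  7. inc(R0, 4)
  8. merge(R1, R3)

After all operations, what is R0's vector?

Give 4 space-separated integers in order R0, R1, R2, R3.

Answer: 4 0 0 4

Derivation:
Op 1: merge R0<->R1 -> R0=(0,0,0,0) R1=(0,0,0,0)
Op 2: merge R3<->R0 -> R3=(0,0,0,0) R0=(0,0,0,0)
Op 3: merge R1<->R0 -> R1=(0,0,0,0) R0=(0,0,0,0)
Op 4: inc R1 by 1 -> R1=(0,1,0,0) value=1
Op 5: inc R3 by 4 -> R3=(0,0,0,4) value=4
Op 6: merge R0<->R3 -> R0=(0,0,0,4) R3=(0,0,0,4)
Op 7: inc R0 by 4 -> R0=(4,0,0,4) value=8
Op 8: merge R1<->R3 -> R1=(0,1,0,4) R3=(0,1,0,4)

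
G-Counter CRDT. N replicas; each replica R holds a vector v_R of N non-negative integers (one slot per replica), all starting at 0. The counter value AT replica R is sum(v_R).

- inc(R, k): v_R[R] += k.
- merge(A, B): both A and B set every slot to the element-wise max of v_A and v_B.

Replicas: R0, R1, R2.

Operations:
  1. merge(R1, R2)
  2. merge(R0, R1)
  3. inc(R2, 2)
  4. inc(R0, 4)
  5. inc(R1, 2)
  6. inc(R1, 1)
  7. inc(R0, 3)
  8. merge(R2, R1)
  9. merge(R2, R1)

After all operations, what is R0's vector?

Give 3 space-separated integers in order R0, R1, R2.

Op 1: merge R1<->R2 -> R1=(0,0,0) R2=(0,0,0)
Op 2: merge R0<->R1 -> R0=(0,0,0) R1=(0,0,0)
Op 3: inc R2 by 2 -> R2=(0,0,2) value=2
Op 4: inc R0 by 4 -> R0=(4,0,0) value=4
Op 5: inc R1 by 2 -> R1=(0,2,0) value=2
Op 6: inc R1 by 1 -> R1=(0,3,0) value=3
Op 7: inc R0 by 3 -> R0=(7,0,0) value=7
Op 8: merge R2<->R1 -> R2=(0,3,2) R1=(0,3,2)
Op 9: merge R2<->R1 -> R2=(0,3,2) R1=(0,3,2)

Answer: 7 0 0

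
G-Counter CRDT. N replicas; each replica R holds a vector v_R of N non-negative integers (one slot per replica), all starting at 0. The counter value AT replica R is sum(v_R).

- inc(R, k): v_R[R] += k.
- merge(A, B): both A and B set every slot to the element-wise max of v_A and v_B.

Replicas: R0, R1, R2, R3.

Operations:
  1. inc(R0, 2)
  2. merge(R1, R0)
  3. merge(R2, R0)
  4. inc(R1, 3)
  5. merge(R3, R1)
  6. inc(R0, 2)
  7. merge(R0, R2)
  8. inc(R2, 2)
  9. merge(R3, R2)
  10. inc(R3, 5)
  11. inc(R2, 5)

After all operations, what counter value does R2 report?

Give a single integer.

Op 1: inc R0 by 2 -> R0=(2,0,0,0) value=2
Op 2: merge R1<->R0 -> R1=(2,0,0,0) R0=(2,0,0,0)
Op 3: merge R2<->R0 -> R2=(2,0,0,0) R0=(2,0,0,0)
Op 4: inc R1 by 3 -> R1=(2,3,0,0) value=5
Op 5: merge R3<->R1 -> R3=(2,3,0,0) R1=(2,3,0,0)
Op 6: inc R0 by 2 -> R0=(4,0,0,0) value=4
Op 7: merge R0<->R2 -> R0=(4,0,0,0) R2=(4,0,0,0)
Op 8: inc R2 by 2 -> R2=(4,0,2,0) value=6
Op 9: merge R3<->R2 -> R3=(4,3,2,0) R2=(4,3,2,0)
Op 10: inc R3 by 5 -> R3=(4,3,2,5) value=14
Op 11: inc R2 by 5 -> R2=(4,3,7,0) value=14

Answer: 14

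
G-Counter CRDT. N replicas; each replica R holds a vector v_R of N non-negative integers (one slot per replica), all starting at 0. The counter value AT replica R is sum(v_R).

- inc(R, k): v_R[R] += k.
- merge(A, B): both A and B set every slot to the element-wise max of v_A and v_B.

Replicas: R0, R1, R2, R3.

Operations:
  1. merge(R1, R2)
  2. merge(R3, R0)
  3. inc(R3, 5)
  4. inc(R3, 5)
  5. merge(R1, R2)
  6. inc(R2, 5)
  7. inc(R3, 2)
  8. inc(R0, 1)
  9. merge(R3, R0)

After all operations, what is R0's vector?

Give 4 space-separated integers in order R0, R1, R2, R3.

Answer: 1 0 0 12

Derivation:
Op 1: merge R1<->R2 -> R1=(0,0,0,0) R2=(0,0,0,0)
Op 2: merge R3<->R0 -> R3=(0,0,0,0) R0=(0,0,0,0)
Op 3: inc R3 by 5 -> R3=(0,0,0,5) value=5
Op 4: inc R3 by 5 -> R3=(0,0,0,10) value=10
Op 5: merge R1<->R2 -> R1=(0,0,0,0) R2=(0,0,0,0)
Op 6: inc R2 by 5 -> R2=(0,0,5,0) value=5
Op 7: inc R3 by 2 -> R3=(0,0,0,12) value=12
Op 8: inc R0 by 1 -> R0=(1,0,0,0) value=1
Op 9: merge R3<->R0 -> R3=(1,0,0,12) R0=(1,0,0,12)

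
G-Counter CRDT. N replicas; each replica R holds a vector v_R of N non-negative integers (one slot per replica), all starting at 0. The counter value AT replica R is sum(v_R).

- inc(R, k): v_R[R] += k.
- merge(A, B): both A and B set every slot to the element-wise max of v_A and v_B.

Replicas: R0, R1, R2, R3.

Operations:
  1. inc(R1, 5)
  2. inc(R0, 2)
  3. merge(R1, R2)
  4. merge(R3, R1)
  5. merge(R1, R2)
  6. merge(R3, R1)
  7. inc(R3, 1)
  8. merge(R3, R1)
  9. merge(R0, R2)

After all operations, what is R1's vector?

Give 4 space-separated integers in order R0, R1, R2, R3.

Answer: 0 5 0 1

Derivation:
Op 1: inc R1 by 5 -> R1=(0,5,0,0) value=5
Op 2: inc R0 by 2 -> R0=(2,0,0,0) value=2
Op 3: merge R1<->R2 -> R1=(0,5,0,0) R2=(0,5,0,0)
Op 4: merge R3<->R1 -> R3=(0,5,0,0) R1=(0,5,0,0)
Op 5: merge R1<->R2 -> R1=(0,5,0,0) R2=(0,5,0,0)
Op 6: merge R3<->R1 -> R3=(0,5,0,0) R1=(0,5,0,0)
Op 7: inc R3 by 1 -> R3=(0,5,0,1) value=6
Op 8: merge R3<->R1 -> R3=(0,5,0,1) R1=(0,5,0,1)
Op 9: merge R0<->R2 -> R0=(2,5,0,0) R2=(2,5,0,0)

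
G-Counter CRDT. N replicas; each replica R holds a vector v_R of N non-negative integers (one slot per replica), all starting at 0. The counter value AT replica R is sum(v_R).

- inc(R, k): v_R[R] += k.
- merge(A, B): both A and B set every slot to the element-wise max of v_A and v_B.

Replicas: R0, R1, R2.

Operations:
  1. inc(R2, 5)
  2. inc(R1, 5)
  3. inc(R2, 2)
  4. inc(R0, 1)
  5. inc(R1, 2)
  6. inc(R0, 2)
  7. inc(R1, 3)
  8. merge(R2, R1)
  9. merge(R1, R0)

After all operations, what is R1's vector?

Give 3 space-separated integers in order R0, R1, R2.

Op 1: inc R2 by 5 -> R2=(0,0,5) value=5
Op 2: inc R1 by 5 -> R1=(0,5,0) value=5
Op 3: inc R2 by 2 -> R2=(0,0,7) value=7
Op 4: inc R0 by 1 -> R0=(1,0,0) value=1
Op 5: inc R1 by 2 -> R1=(0,7,0) value=7
Op 6: inc R0 by 2 -> R0=(3,0,0) value=3
Op 7: inc R1 by 3 -> R1=(0,10,0) value=10
Op 8: merge R2<->R1 -> R2=(0,10,7) R1=(0,10,7)
Op 9: merge R1<->R0 -> R1=(3,10,7) R0=(3,10,7)

Answer: 3 10 7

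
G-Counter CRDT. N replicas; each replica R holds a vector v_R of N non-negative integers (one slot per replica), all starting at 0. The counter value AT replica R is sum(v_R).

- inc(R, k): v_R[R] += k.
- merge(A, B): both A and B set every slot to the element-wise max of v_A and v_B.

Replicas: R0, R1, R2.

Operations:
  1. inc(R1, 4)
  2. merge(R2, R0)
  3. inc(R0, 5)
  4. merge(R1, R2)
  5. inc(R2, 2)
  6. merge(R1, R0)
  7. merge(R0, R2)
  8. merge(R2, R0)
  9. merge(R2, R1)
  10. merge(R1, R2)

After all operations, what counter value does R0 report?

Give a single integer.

Op 1: inc R1 by 4 -> R1=(0,4,0) value=4
Op 2: merge R2<->R0 -> R2=(0,0,0) R0=(0,0,0)
Op 3: inc R0 by 5 -> R0=(5,0,0) value=5
Op 4: merge R1<->R2 -> R1=(0,4,0) R2=(0,4,0)
Op 5: inc R2 by 2 -> R2=(0,4,2) value=6
Op 6: merge R1<->R0 -> R1=(5,4,0) R0=(5,4,0)
Op 7: merge R0<->R2 -> R0=(5,4,2) R2=(5,4,2)
Op 8: merge R2<->R0 -> R2=(5,4,2) R0=(5,4,2)
Op 9: merge R2<->R1 -> R2=(5,4,2) R1=(5,4,2)
Op 10: merge R1<->R2 -> R1=(5,4,2) R2=(5,4,2)

Answer: 11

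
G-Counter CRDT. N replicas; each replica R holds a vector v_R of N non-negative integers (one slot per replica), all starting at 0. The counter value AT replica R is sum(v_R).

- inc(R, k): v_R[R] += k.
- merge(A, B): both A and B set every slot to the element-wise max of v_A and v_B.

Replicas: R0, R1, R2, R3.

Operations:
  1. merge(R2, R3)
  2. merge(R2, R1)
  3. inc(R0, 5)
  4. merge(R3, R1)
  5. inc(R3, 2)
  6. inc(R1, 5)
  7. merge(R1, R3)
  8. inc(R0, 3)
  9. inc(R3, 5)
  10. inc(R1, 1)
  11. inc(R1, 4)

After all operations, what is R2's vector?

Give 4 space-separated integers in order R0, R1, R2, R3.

Answer: 0 0 0 0

Derivation:
Op 1: merge R2<->R3 -> R2=(0,0,0,0) R3=(0,0,0,0)
Op 2: merge R2<->R1 -> R2=(0,0,0,0) R1=(0,0,0,0)
Op 3: inc R0 by 5 -> R0=(5,0,0,0) value=5
Op 4: merge R3<->R1 -> R3=(0,0,0,0) R1=(0,0,0,0)
Op 5: inc R3 by 2 -> R3=(0,0,0,2) value=2
Op 6: inc R1 by 5 -> R1=(0,5,0,0) value=5
Op 7: merge R1<->R3 -> R1=(0,5,0,2) R3=(0,5,0,2)
Op 8: inc R0 by 3 -> R0=(8,0,0,0) value=8
Op 9: inc R3 by 5 -> R3=(0,5,0,7) value=12
Op 10: inc R1 by 1 -> R1=(0,6,0,2) value=8
Op 11: inc R1 by 4 -> R1=(0,10,0,2) value=12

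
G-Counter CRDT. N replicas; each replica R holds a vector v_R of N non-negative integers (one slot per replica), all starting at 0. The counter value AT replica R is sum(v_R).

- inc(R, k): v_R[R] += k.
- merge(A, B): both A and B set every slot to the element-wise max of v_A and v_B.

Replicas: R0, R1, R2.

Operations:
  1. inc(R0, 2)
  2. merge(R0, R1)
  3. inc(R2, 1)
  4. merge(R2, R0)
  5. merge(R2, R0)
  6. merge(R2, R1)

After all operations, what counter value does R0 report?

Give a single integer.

Op 1: inc R0 by 2 -> R0=(2,0,0) value=2
Op 2: merge R0<->R1 -> R0=(2,0,0) R1=(2,0,0)
Op 3: inc R2 by 1 -> R2=(0,0,1) value=1
Op 4: merge R2<->R0 -> R2=(2,0,1) R0=(2,0,1)
Op 5: merge R2<->R0 -> R2=(2,0,1) R0=(2,0,1)
Op 6: merge R2<->R1 -> R2=(2,0,1) R1=(2,0,1)

Answer: 3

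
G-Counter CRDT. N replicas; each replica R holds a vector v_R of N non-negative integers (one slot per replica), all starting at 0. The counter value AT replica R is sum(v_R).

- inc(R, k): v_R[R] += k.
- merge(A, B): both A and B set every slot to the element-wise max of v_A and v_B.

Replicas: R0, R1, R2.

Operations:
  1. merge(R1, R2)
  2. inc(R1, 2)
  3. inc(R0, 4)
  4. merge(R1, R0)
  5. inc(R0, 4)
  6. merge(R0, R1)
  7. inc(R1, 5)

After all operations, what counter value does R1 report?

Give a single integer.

Op 1: merge R1<->R2 -> R1=(0,0,0) R2=(0,0,0)
Op 2: inc R1 by 2 -> R1=(0,2,0) value=2
Op 3: inc R0 by 4 -> R0=(4,0,0) value=4
Op 4: merge R1<->R0 -> R1=(4,2,0) R0=(4,2,0)
Op 5: inc R0 by 4 -> R0=(8,2,0) value=10
Op 6: merge R0<->R1 -> R0=(8,2,0) R1=(8,2,0)
Op 7: inc R1 by 5 -> R1=(8,7,0) value=15

Answer: 15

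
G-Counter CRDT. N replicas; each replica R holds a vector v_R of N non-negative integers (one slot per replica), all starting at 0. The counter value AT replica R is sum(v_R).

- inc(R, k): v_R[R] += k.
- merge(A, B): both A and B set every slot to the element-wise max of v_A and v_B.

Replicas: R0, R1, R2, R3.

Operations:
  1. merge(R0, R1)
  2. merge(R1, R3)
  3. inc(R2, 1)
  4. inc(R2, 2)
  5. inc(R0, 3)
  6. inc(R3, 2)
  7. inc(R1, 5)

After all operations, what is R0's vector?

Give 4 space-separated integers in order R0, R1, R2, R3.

Op 1: merge R0<->R1 -> R0=(0,0,0,0) R1=(0,0,0,0)
Op 2: merge R1<->R3 -> R1=(0,0,0,0) R3=(0,0,0,0)
Op 3: inc R2 by 1 -> R2=(0,0,1,0) value=1
Op 4: inc R2 by 2 -> R2=(0,0,3,0) value=3
Op 5: inc R0 by 3 -> R0=(3,0,0,0) value=3
Op 6: inc R3 by 2 -> R3=(0,0,0,2) value=2
Op 7: inc R1 by 5 -> R1=(0,5,0,0) value=5

Answer: 3 0 0 0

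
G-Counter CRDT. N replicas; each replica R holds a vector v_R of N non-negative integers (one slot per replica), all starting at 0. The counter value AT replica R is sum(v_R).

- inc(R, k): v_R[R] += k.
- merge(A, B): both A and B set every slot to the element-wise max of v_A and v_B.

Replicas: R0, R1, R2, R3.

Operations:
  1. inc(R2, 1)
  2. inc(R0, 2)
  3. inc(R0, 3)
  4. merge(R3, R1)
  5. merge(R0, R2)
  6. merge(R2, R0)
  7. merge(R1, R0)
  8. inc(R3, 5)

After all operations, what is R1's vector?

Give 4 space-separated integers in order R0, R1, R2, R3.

Answer: 5 0 1 0

Derivation:
Op 1: inc R2 by 1 -> R2=(0,0,1,0) value=1
Op 2: inc R0 by 2 -> R0=(2,0,0,0) value=2
Op 3: inc R0 by 3 -> R0=(5,0,0,0) value=5
Op 4: merge R3<->R1 -> R3=(0,0,0,0) R1=(0,0,0,0)
Op 5: merge R0<->R2 -> R0=(5,0,1,0) R2=(5,0,1,0)
Op 6: merge R2<->R0 -> R2=(5,0,1,0) R0=(5,0,1,0)
Op 7: merge R1<->R0 -> R1=(5,0,1,0) R0=(5,0,1,0)
Op 8: inc R3 by 5 -> R3=(0,0,0,5) value=5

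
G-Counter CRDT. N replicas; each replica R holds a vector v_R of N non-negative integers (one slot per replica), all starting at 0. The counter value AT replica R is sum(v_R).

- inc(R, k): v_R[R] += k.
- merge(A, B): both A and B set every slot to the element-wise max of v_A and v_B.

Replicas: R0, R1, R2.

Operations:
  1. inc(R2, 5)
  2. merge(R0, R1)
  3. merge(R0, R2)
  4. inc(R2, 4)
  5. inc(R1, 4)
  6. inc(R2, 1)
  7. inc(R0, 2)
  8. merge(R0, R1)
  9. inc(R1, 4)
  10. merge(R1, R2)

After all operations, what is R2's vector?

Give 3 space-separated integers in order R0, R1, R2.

Answer: 2 8 10

Derivation:
Op 1: inc R2 by 5 -> R2=(0,0,5) value=5
Op 2: merge R0<->R1 -> R0=(0,0,0) R1=(0,0,0)
Op 3: merge R0<->R2 -> R0=(0,0,5) R2=(0,0,5)
Op 4: inc R2 by 4 -> R2=(0,0,9) value=9
Op 5: inc R1 by 4 -> R1=(0,4,0) value=4
Op 6: inc R2 by 1 -> R2=(0,0,10) value=10
Op 7: inc R0 by 2 -> R0=(2,0,5) value=7
Op 8: merge R0<->R1 -> R0=(2,4,5) R1=(2,4,5)
Op 9: inc R1 by 4 -> R1=(2,8,5) value=15
Op 10: merge R1<->R2 -> R1=(2,8,10) R2=(2,8,10)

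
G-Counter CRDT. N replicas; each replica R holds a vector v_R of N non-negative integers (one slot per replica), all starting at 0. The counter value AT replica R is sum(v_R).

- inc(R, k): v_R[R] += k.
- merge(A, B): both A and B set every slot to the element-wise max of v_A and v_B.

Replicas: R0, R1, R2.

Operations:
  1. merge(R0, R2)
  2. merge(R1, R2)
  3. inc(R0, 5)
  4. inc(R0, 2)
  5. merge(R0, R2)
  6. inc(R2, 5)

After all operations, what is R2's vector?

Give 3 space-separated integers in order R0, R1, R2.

Answer: 7 0 5

Derivation:
Op 1: merge R0<->R2 -> R0=(0,0,0) R2=(0,0,0)
Op 2: merge R1<->R2 -> R1=(0,0,0) R2=(0,0,0)
Op 3: inc R0 by 5 -> R0=(5,0,0) value=5
Op 4: inc R0 by 2 -> R0=(7,0,0) value=7
Op 5: merge R0<->R2 -> R0=(7,0,0) R2=(7,0,0)
Op 6: inc R2 by 5 -> R2=(7,0,5) value=12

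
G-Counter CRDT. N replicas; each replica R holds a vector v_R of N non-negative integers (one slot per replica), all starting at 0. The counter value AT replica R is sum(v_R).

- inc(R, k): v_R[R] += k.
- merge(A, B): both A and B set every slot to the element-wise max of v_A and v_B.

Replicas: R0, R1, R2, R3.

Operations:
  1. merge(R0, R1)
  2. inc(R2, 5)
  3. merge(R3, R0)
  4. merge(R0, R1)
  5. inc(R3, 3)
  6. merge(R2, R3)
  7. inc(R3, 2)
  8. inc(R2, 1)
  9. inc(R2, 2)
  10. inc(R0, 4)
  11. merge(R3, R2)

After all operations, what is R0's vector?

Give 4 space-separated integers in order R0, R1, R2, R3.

Answer: 4 0 0 0

Derivation:
Op 1: merge R0<->R1 -> R0=(0,0,0,0) R1=(0,0,0,0)
Op 2: inc R2 by 5 -> R2=(0,0,5,0) value=5
Op 3: merge R3<->R0 -> R3=(0,0,0,0) R0=(0,0,0,0)
Op 4: merge R0<->R1 -> R0=(0,0,0,0) R1=(0,0,0,0)
Op 5: inc R3 by 3 -> R3=(0,0,0,3) value=3
Op 6: merge R2<->R3 -> R2=(0,0,5,3) R3=(0,0,5,3)
Op 7: inc R3 by 2 -> R3=(0,0,5,5) value=10
Op 8: inc R2 by 1 -> R2=(0,0,6,3) value=9
Op 9: inc R2 by 2 -> R2=(0,0,8,3) value=11
Op 10: inc R0 by 4 -> R0=(4,0,0,0) value=4
Op 11: merge R3<->R2 -> R3=(0,0,8,5) R2=(0,0,8,5)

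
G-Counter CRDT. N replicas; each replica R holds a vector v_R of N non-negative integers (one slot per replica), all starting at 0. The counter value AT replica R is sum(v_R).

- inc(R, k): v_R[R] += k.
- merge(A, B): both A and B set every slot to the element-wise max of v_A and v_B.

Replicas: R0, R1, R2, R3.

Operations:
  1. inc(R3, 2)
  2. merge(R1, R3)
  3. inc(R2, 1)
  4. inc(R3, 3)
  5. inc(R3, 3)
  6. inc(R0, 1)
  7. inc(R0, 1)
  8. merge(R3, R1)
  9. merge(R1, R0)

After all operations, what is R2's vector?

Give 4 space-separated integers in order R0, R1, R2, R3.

Op 1: inc R3 by 2 -> R3=(0,0,0,2) value=2
Op 2: merge R1<->R3 -> R1=(0,0,0,2) R3=(0,0,0,2)
Op 3: inc R2 by 1 -> R2=(0,0,1,0) value=1
Op 4: inc R3 by 3 -> R3=(0,0,0,5) value=5
Op 5: inc R3 by 3 -> R3=(0,0,0,8) value=8
Op 6: inc R0 by 1 -> R0=(1,0,0,0) value=1
Op 7: inc R0 by 1 -> R0=(2,0,0,0) value=2
Op 8: merge R3<->R1 -> R3=(0,0,0,8) R1=(0,0,0,8)
Op 9: merge R1<->R0 -> R1=(2,0,0,8) R0=(2,0,0,8)

Answer: 0 0 1 0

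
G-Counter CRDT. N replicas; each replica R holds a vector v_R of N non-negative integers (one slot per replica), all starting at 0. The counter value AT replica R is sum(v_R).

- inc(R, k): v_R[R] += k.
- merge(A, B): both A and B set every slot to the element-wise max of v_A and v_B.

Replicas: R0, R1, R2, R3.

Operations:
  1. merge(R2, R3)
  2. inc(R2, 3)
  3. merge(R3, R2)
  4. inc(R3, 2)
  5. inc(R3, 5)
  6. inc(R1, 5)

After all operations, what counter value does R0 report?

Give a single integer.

Op 1: merge R2<->R3 -> R2=(0,0,0,0) R3=(0,0,0,0)
Op 2: inc R2 by 3 -> R2=(0,0,3,0) value=3
Op 3: merge R3<->R2 -> R3=(0,0,3,0) R2=(0,0,3,0)
Op 4: inc R3 by 2 -> R3=(0,0,3,2) value=5
Op 5: inc R3 by 5 -> R3=(0,0,3,7) value=10
Op 6: inc R1 by 5 -> R1=(0,5,0,0) value=5

Answer: 0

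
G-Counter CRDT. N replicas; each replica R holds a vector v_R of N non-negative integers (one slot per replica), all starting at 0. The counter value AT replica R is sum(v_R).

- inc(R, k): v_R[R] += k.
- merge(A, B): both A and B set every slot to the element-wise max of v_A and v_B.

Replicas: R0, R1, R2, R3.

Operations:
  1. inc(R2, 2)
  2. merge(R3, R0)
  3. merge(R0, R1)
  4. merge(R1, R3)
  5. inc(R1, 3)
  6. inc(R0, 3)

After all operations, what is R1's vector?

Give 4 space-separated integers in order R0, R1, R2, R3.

Op 1: inc R2 by 2 -> R2=(0,0,2,0) value=2
Op 2: merge R3<->R0 -> R3=(0,0,0,0) R0=(0,0,0,0)
Op 3: merge R0<->R1 -> R0=(0,0,0,0) R1=(0,0,0,0)
Op 4: merge R1<->R3 -> R1=(0,0,0,0) R3=(0,0,0,0)
Op 5: inc R1 by 3 -> R1=(0,3,0,0) value=3
Op 6: inc R0 by 3 -> R0=(3,0,0,0) value=3

Answer: 0 3 0 0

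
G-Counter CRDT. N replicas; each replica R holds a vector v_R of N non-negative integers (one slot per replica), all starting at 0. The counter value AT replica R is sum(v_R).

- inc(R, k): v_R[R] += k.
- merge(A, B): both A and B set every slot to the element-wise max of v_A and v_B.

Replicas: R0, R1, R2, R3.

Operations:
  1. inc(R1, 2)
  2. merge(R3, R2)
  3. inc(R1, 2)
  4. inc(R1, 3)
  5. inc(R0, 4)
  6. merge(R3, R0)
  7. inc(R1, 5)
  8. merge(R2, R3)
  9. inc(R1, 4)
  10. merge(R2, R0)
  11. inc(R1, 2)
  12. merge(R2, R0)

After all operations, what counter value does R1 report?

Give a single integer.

Op 1: inc R1 by 2 -> R1=(0,2,0,0) value=2
Op 2: merge R3<->R2 -> R3=(0,0,0,0) R2=(0,0,0,0)
Op 3: inc R1 by 2 -> R1=(0,4,0,0) value=4
Op 4: inc R1 by 3 -> R1=(0,7,0,0) value=7
Op 5: inc R0 by 4 -> R0=(4,0,0,0) value=4
Op 6: merge R3<->R0 -> R3=(4,0,0,0) R0=(4,0,0,0)
Op 7: inc R1 by 5 -> R1=(0,12,0,0) value=12
Op 8: merge R2<->R3 -> R2=(4,0,0,0) R3=(4,0,0,0)
Op 9: inc R1 by 4 -> R1=(0,16,0,0) value=16
Op 10: merge R2<->R0 -> R2=(4,0,0,0) R0=(4,0,0,0)
Op 11: inc R1 by 2 -> R1=(0,18,0,0) value=18
Op 12: merge R2<->R0 -> R2=(4,0,0,0) R0=(4,0,0,0)

Answer: 18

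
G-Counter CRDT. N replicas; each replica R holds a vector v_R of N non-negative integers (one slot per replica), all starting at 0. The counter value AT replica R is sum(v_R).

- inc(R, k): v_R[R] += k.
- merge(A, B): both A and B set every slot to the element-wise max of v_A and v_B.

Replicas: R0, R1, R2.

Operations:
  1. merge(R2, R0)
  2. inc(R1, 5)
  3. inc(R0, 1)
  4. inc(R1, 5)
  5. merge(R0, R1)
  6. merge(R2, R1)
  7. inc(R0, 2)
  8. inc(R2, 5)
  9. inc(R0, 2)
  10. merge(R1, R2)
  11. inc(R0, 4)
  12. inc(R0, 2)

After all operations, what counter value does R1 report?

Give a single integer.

Answer: 16

Derivation:
Op 1: merge R2<->R0 -> R2=(0,0,0) R0=(0,0,0)
Op 2: inc R1 by 5 -> R1=(0,5,0) value=5
Op 3: inc R0 by 1 -> R0=(1,0,0) value=1
Op 4: inc R1 by 5 -> R1=(0,10,0) value=10
Op 5: merge R0<->R1 -> R0=(1,10,0) R1=(1,10,0)
Op 6: merge R2<->R1 -> R2=(1,10,0) R1=(1,10,0)
Op 7: inc R0 by 2 -> R0=(3,10,0) value=13
Op 8: inc R2 by 5 -> R2=(1,10,5) value=16
Op 9: inc R0 by 2 -> R0=(5,10,0) value=15
Op 10: merge R1<->R2 -> R1=(1,10,5) R2=(1,10,5)
Op 11: inc R0 by 4 -> R0=(9,10,0) value=19
Op 12: inc R0 by 2 -> R0=(11,10,0) value=21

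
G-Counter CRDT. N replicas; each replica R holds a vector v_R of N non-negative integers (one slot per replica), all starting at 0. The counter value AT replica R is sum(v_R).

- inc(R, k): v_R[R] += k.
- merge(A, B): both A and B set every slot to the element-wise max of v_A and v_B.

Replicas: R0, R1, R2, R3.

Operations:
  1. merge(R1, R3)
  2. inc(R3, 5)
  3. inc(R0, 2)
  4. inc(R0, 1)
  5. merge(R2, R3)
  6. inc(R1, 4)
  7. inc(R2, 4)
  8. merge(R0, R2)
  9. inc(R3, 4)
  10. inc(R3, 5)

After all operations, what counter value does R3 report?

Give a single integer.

Answer: 14

Derivation:
Op 1: merge R1<->R3 -> R1=(0,0,0,0) R3=(0,0,0,0)
Op 2: inc R3 by 5 -> R3=(0,0,0,5) value=5
Op 3: inc R0 by 2 -> R0=(2,0,0,0) value=2
Op 4: inc R0 by 1 -> R0=(3,0,0,0) value=3
Op 5: merge R2<->R3 -> R2=(0,0,0,5) R3=(0,0,0,5)
Op 6: inc R1 by 4 -> R1=(0,4,0,0) value=4
Op 7: inc R2 by 4 -> R2=(0,0,4,5) value=9
Op 8: merge R0<->R2 -> R0=(3,0,4,5) R2=(3,0,4,5)
Op 9: inc R3 by 4 -> R3=(0,0,0,9) value=9
Op 10: inc R3 by 5 -> R3=(0,0,0,14) value=14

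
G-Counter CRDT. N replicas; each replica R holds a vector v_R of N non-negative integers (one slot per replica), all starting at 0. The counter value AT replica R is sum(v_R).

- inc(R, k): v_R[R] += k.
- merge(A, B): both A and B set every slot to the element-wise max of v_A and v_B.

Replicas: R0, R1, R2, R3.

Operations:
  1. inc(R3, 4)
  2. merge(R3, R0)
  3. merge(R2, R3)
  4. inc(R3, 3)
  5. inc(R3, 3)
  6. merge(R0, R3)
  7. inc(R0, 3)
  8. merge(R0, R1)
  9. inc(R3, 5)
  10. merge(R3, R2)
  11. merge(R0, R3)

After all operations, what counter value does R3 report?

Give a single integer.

Op 1: inc R3 by 4 -> R3=(0,0,0,4) value=4
Op 2: merge R3<->R0 -> R3=(0,0,0,4) R0=(0,0,0,4)
Op 3: merge R2<->R3 -> R2=(0,0,0,4) R3=(0,0,0,4)
Op 4: inc R3 by 3 -> R3=(0,0,0,7) value=7
Op 5: inc R3 by 3 -> R3=(0,0,0,10) value=10
Op 6: merge R0<->R3 -> R0=(0,0,0,10) R3=(0,0,0,10)
Op 7: inc R0 by 3 -> R0=(3,0,0,10) value=13
Op 8: merge R0<->R1 -> R0=(3,0,0,10) R1=(3,0,0,10)
Op 9: inc R3 by 5 -> R3=(0,0,0,15) value=15
Op 10: merge R3<->R2 -> R3=(0,0,0,15) R2=(0,0,0,15)
Op 11: merge R0<->R3 -> R0=(3,0,0,15) R3=(3,0,0,15)

Answer: 18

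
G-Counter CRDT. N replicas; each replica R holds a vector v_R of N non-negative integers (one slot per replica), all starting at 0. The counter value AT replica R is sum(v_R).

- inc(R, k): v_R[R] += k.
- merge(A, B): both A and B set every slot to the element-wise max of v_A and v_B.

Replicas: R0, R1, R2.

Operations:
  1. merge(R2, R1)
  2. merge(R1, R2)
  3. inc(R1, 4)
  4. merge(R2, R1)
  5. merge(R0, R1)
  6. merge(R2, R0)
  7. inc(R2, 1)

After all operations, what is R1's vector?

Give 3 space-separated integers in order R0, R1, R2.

Op 1: merge R2<->R1 -> R2=(0,0,0) R1=(0,0,0)
Op 2: merge R1<->R2 -> R1=(0,0,0) R2=(0,0,0)
Op 3: inc R1 by 4 -> R1=(0,4,0) value=4
Op 4: merge R2<->R1 -> R2=(0,4,0) R1=(0,4,0)
Op 5: merge R0<->R1 -> R0=(0,4,0) R1=(0,4,0)
Op 6: merge R2<->R0 -> R2=(0,4,0) R0=(0,4,0)
Op 7: inc R2 by 1 -> R2=(0,4,1) value=5

Answer: 0 4 0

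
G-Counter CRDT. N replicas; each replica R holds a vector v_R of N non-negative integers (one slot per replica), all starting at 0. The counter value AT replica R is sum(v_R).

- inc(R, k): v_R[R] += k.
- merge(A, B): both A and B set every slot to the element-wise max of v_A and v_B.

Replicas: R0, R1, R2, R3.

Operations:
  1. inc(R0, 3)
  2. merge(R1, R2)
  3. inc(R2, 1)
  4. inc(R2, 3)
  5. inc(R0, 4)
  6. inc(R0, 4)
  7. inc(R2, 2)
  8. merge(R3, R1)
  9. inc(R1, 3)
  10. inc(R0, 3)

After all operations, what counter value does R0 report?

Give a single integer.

Op 1: inc R0 by 3 -> R0=(3,0,0,0) value=3
Op 2: merge R1<->R2 -> R1=(0,0,0,0) R2=(0,0,0,0)
Op 3: inc R2 by 1 -> R2=(0,0,1,0) value=1
Op 4: inc R2 by 3 -> R2=(0,0,4,0) value=4
Op 5: inc R0 by 4 -> R0=(7,0,0,0) value=7
Op 6: inc R0 by 4 -> R0=(11,0,0,0) value=11
Op 7: inc R2 by 2 -> R2=(0,0,6,0) value=6
Op 8: merge R3<->R1 -> R3=(0,0,0,0) R1=(0,0,0,0)
Op 9: inc R1 by 3 -> R1=(0,3,0,0) value=3
Op 10: inc R0 by 3 -> R0=(14,0,0,0) value=14

Answer: 14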